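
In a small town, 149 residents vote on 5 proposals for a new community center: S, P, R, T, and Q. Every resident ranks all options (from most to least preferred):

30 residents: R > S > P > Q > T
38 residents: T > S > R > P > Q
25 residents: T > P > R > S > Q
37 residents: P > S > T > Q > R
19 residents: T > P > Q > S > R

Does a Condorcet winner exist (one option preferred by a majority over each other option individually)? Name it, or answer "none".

T vs S: 82–67 for T.
T vs P: 82–67 for T.
T vs R: 119–30 for T.
T vs Q: 119–30 for T.
T beats every other option head-to-head.

T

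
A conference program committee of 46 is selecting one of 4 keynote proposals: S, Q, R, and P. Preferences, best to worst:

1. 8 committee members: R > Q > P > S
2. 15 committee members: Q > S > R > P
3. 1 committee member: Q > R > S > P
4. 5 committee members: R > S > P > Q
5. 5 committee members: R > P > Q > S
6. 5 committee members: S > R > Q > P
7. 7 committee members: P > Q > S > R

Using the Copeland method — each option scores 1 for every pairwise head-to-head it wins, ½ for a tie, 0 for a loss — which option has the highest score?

Q

S: beats R and P; loses to Q → score 2.
Q: beats S and P; ties R → score 2.5.
R: beats P; ties Q; loses to S → score 1.5.
P: loses to S, Q, and R → score 0.
Q has the best pairwise record.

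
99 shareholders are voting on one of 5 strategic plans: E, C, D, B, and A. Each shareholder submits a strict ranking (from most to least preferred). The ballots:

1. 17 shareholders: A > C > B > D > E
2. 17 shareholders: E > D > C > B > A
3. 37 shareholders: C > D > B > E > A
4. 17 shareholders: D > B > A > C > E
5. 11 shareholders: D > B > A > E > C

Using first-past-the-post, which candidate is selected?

First-place votes: E 17, C 37, D 28, B 0, A 17.
C has the most first-place votes.

C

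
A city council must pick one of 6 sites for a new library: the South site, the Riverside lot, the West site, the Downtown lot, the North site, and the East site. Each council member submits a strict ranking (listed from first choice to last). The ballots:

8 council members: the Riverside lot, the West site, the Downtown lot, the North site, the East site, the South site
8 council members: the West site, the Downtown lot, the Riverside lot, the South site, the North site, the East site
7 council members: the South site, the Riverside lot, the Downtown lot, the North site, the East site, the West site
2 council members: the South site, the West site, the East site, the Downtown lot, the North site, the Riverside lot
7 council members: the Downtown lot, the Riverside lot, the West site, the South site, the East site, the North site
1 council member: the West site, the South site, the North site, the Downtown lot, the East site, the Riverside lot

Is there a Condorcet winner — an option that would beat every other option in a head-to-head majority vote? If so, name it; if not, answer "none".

Checking pairwise contests:
the Riverside lot beats the South site 23–10.
the Downtown lot beats the Riverside lot 18–15.
the Riverside lot beats the West site 22–11.
the West site beats the Downtown lot 19–14.
the South site beats the North site 25–8.
the South site beats the East site 25–8.
Every option loses at least one head-to-head, so there is no Condorcet winner.

none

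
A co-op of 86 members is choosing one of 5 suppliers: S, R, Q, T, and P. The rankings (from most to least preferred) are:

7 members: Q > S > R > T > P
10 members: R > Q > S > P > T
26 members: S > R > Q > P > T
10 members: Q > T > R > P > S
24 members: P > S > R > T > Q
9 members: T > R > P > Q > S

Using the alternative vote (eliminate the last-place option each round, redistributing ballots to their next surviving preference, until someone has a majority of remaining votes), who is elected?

Round 1: S 26, R 10, Q 17, T 9, P 24. Eliminate T.
Round 2: S 26, R 19, Q 17, P 24. Eliminate Q.
Round 3: S 33, R 29, P 24. Eliminate P.
Round 4: S 57, R 29. S has a majority.

S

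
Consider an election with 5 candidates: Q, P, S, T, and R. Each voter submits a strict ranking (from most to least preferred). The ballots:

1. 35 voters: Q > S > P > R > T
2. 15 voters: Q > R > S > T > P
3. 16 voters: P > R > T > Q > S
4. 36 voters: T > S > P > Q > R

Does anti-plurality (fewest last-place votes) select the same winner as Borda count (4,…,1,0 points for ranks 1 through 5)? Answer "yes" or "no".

Anti-plurality — last-place votes: Q 0, P 15, S 16, T 35, R 36. Winner: Q.
Borda — scores: Q 252, P 206, S 243, T 191, R 128. Winner: Q.
The two methods agree.

yes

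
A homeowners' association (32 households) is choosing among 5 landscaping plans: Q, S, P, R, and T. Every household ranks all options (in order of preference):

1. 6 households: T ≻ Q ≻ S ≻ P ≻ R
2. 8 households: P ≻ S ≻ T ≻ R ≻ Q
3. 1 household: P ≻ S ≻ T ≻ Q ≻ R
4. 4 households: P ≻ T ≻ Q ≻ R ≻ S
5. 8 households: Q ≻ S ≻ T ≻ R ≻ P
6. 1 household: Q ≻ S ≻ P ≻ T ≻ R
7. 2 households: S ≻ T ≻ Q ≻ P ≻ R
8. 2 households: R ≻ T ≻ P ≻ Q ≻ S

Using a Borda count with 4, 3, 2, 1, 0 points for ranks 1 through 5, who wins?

T

Q: 6·3 + 8·0 + 1·1 + 4·2 + 8·4 + 1·4 + 2·2 + 2·1 = 69
S: 6·2 + 8·3 + 1·3 + 4·0 + 8·3 + 1·3 + 2·4 + 2·0 = 74
P: 6·1 + 8·4 + 1·4 + 4·4 + 8·0 + 1·2 + 2·1 + 2·2 = 66
R: 6·0 + 8·1 + 1·0 + 4·1 + 8·1 + 1·0 + 2·0 + 2·4 = 28
T: 6·4 + 8·2 + 1·2 + 4·3 + 8·2 + 1·1 + 2·3 + 2·3 = 83
T has the highest Borda score (83).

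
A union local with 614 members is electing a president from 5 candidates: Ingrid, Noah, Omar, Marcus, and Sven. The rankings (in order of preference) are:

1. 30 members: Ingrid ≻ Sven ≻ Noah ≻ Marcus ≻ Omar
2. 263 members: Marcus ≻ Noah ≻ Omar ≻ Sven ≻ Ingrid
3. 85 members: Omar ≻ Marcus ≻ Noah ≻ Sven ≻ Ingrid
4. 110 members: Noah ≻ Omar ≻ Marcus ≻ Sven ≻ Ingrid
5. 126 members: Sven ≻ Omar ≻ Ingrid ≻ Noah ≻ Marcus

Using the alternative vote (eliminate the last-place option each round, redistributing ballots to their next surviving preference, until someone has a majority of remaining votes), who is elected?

Marcus

Round 1: Ingrid 30, Noah 110, Omar 85, Marcus 263, Sven 126. Eliminate Ingrid.
Round 2: Noah 110, Omar 85, Marcus 263, Sven 156. Eliminate Omar.
Round 3: Noah 110, Marcus 348, Sven 156. Marcus has a majority.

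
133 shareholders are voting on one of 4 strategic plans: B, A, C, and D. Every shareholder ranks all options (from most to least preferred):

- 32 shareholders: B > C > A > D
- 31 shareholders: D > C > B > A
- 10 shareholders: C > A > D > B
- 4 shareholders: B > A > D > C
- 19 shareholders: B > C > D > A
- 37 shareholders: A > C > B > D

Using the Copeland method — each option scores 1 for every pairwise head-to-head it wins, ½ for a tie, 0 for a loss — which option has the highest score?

B: beats A and D; loses to C → score 2.
A: beats D; loses to B and C → score 1.
C: beats B, A, and D → score 3.
D: loses to B, A, and C → score 0.
C has the best pairwise record.

C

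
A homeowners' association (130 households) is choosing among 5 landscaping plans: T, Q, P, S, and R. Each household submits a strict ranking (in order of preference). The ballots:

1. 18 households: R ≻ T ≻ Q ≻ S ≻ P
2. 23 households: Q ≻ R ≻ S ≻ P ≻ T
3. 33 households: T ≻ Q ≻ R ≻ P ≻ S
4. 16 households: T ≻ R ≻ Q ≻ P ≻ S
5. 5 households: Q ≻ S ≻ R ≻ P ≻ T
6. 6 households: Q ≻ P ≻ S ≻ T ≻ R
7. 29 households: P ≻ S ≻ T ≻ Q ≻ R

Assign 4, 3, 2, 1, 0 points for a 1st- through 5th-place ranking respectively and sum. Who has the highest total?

Q

T: 18·3 + 23·0 + 33·4 + 16·4 + 5·0 + 6·1 + 29·2 = 314
Q: 18·2 + 23·4 + 33·3 + 16·2 + 5·4 + 6·4 + 29·1 = 332
P: 18·0 + 23·1 + 33·1 + 16·1 + 5·1 + 6·3 + 29·4 = 211
S: 18·1 + 23·2 + 33·0 + 16·0 + 5·3 + 6·2 + 29·3 = 178
R: 18·4 + 23·3 + 33·2 + 16·3 + 5·2 + 6·0 + 29·0 = 265
Q has the highest Borda score (332).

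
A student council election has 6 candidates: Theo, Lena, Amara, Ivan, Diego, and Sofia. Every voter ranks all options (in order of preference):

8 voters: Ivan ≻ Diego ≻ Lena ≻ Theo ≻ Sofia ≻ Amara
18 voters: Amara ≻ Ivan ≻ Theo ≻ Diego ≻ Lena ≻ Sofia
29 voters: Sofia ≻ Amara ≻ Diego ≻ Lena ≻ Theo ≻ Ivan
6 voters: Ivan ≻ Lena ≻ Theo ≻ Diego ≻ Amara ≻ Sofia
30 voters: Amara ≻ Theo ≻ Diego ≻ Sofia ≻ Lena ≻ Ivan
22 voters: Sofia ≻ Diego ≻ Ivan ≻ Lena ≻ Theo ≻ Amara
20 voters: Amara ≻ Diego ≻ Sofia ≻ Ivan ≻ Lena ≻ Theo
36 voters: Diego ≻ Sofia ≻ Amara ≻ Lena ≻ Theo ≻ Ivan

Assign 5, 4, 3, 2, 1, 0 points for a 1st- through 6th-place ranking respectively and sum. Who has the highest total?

Theo: 8·2 + 18·3 + 29·1 + 6·3 + 30·4 + 22·1 + 20·0 + 36·1 = 295
Lena: 8·3 + 18·1 + 29·2 + 6·4 + 30·1 + 22·2 + 20·1 + 36·2 = 290
Amara: 8·0 + 18·5 + 29·4 + 6·1 + 30·5 + 22·0 + 20·5 + 36·3 = 570
Ivan: 8·5 + 18·4 + 29·0 + 6·5 + 30·0 + 22·3 + 20·2 + 36·0 = 248
Diego: 8·4 + 18·2 + 29·3 + 6·2 + 30·3 + 22·4 + 20·4 + 36·5 = 605
Sofia: 8·1 + 18·0 + 29·5 + 6·0 + 30·2 + 22·5 + 20·3 + 36·4 = 527
Diego has the highest Borda score (605).

Diego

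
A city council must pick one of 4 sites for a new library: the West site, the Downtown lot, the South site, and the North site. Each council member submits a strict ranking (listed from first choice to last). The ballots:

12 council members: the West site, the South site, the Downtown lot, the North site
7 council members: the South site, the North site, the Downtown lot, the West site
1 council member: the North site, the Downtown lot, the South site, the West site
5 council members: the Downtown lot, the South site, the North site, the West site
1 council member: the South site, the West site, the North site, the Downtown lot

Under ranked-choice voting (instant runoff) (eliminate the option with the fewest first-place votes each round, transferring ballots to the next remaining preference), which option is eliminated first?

the North site

Round 1: the West site 12, the Downtown lot 5, the South site 8, the North site 1. Eliminate the North site.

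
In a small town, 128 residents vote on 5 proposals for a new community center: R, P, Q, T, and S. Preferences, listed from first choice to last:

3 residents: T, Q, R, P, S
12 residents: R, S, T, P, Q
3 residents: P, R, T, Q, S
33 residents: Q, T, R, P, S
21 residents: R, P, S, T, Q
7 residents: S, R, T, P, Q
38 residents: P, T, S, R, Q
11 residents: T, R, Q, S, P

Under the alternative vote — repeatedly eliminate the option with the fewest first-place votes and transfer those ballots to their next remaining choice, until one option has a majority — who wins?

R

Round 1: R 33, P 41, Q 33, T 14, S 7. Eliminate S.
Round 2: R 40, P 41, Q 33, T 14. Eliminate T.
Round 3: R 51, P 41, Q 36. Eliminate Q.
Round 4: R 87, P 41. R has a majority.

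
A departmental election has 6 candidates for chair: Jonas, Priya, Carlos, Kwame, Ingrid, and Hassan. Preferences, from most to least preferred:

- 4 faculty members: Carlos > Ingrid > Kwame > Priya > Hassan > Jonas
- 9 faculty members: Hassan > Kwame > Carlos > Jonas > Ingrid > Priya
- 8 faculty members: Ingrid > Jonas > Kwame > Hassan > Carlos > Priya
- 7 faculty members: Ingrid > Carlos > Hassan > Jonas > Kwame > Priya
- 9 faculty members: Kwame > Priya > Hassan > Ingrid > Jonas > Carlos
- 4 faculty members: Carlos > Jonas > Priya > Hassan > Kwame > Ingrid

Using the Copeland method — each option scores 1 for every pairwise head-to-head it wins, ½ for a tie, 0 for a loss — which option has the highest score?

Jonas: beats Priya; loses to Carlos, Kwame, Ingrid, and Hassan → score 1.
Priya: loses to Jonas, Carlos, Kwame, Ingrid, and Hassan → score 0.
Carlos: beats Jonas and Priya; loses to Kwame, Ingrid, and Hassan → score 2.
Kwame: beats Jonas, Priya, Carlos, Ingrid, and Hassan → score 5.
Ingrid: beats Jonas, Priya, and Carlos; loses to Kwame and Hassan → score 3.
Hassan: beats Jonas, Priya, Carlos, and Ingrid; loses to Kwame → score 4.
Kwame has the best pairwise record.

Kwame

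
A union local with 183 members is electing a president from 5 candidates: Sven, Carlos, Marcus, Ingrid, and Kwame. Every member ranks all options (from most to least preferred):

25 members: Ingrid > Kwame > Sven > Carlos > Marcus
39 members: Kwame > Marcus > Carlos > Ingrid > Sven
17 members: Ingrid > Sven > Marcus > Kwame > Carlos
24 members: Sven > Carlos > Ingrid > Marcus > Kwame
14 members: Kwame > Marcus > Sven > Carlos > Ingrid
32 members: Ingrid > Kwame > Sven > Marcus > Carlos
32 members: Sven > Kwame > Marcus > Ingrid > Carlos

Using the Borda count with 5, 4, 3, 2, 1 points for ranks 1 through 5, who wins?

Kwame

Sven: 25·3 + 39·1 + 17·4 + 24·5 + 14·3 + 32·3 + 32·5 = 600
Carlos: 25·2 + 39·3 + 17·1 + 24·4 + 14·2 + 32·1 + 32·1 = 372
Marcus: 25·1 + 39·4 + 17·3 + 24·2 + 14·4 + 32·2 + 32·3 = 496
Ingrid: 25·5 + 39·2 + 17·5 + 24·3 + 14·1 + 32·5 + 32·2 = 598
Kwame: 25·4 + 39·5 + 17·2 + 24·1 + 14·5 + 32·4 + 32·4 = 679
Kwame has the highest Borda score (679).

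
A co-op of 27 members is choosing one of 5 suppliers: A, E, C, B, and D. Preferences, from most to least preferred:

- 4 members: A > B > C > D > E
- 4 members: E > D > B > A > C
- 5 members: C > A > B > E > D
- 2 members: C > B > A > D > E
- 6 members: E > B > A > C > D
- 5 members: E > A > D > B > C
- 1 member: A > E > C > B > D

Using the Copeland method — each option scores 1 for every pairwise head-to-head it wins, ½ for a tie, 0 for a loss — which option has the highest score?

A: beats C, B, and D; loses to E → score 3.
E: beats A, C, B, and D → score 4.
C: beats D; loses to A, E, and B → score 1.
B: beats C and D; loses to A and E → score 2.
D: loses to A, E, C, and B → score 0.
E has the best pairwise record.

E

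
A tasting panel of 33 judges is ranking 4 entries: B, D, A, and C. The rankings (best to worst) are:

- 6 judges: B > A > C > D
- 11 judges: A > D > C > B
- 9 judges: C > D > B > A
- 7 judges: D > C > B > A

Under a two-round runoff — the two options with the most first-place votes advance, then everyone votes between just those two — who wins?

Round 1 first-place votes: B 6, D 7, A 11, C 9.
A and C advance.
Runoff: A is preferred to C by 17 voters; C by 16.
A wins the runoff.

A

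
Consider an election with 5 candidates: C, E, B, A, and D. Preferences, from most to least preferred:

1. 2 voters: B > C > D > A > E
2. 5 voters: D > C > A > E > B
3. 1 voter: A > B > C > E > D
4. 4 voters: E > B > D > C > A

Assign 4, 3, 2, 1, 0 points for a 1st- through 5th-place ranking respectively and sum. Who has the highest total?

D

C: 2·3 + 5·3 + 1·2 + 4·1 = 27
E: 2·0 + 5·1 + 1·1 + 4·4 = 22
B: 2·4 + 5·0 + 1·3 + 4·3 = 23
A: 2·1 + 5·2 + 1·4 + 4·0 = 16
D: 2·2 + 5·4 + 1·0 + 4·2 = 32
D has the highest Borda score (32).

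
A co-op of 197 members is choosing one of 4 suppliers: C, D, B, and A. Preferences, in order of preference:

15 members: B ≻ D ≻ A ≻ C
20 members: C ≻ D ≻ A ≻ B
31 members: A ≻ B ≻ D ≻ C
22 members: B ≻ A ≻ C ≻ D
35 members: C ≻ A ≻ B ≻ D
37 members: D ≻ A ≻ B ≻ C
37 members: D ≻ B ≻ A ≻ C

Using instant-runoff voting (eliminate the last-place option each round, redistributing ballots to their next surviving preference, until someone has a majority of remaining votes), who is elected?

Round 1: C 55, D 74, B 37, A 31. Eliminate A.
Round 2: C 55, D 74, B 68. Eliminate C.
Round 3: D 94, B 103. B has a majority.

B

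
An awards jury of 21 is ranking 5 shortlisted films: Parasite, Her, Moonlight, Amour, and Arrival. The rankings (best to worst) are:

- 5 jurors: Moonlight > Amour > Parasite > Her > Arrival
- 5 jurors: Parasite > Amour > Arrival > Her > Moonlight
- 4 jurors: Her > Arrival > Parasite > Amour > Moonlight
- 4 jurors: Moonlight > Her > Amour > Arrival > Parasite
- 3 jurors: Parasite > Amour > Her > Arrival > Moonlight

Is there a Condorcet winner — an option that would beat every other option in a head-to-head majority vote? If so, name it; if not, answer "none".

Parasite

Parasite vs Her: 13–8 for Parasite.
Parasite vs Moonlight: 12–9 for Parasite.
Parasite vs Amour: 12–9 for Parasite.
Parasite vs Arrival: 13–8 for Parasite.
Parasite beats every other option head-to-head.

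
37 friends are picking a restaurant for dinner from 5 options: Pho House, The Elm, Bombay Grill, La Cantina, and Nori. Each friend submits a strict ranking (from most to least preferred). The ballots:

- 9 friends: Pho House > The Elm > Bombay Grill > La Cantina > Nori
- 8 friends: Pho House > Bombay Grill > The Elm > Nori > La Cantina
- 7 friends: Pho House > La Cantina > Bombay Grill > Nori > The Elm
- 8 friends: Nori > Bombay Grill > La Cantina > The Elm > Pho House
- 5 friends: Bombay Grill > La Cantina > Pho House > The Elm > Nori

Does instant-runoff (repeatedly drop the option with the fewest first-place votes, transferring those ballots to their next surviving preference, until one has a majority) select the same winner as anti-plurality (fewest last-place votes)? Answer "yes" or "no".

Instant-runoff — R1 Pho House 24, The Elm 0, Bombay Grill 5, La Cantina 0, Nori 8 (Pho House winner). Winner: Pho House.
Anti-plurality — last-place votes: Pho House 8, The Elm 7, Bombay Grill 0, La Cantina 8, Nori 14. Winner: Bombay Grill.
The two methods disagree.

no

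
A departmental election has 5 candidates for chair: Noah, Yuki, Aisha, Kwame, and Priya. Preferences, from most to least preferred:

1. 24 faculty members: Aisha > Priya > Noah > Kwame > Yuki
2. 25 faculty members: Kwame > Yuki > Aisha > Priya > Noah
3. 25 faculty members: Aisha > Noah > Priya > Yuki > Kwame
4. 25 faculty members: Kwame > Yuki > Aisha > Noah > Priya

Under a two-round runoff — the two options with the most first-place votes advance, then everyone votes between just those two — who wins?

Round 1 first-place votes: Noah 0, Yuki 0, Aisha 49, Kwame 50, Priya 0.
Kwame and Aisha advance.
Runoff: Kwame is preferred to Aisha by 50 voters; Aisha by 49.
Kwame wins the runoff.

Kwame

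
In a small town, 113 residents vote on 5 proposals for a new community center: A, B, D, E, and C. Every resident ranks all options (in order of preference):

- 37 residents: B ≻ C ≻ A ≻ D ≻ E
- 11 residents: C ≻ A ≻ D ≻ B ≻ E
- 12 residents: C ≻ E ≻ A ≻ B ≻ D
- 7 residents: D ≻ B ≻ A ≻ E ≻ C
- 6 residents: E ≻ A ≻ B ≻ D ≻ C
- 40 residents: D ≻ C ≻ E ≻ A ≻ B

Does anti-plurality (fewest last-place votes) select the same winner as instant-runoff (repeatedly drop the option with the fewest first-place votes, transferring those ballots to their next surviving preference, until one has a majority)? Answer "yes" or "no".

Anti-plurality — last-place votes: A 0, B 40, D 12, E 48, C 13. Winner: A.
Instant-runoff — R1 A 0, B 37, D 47, E 6, C 23 (A out); R2 B 37, D 47, E 6, C 23 (E out); R3 B 43, D 47, C 23 (C out); R4 B 55, D 58 (D winner). Winner: D.
The two methods disagree.

no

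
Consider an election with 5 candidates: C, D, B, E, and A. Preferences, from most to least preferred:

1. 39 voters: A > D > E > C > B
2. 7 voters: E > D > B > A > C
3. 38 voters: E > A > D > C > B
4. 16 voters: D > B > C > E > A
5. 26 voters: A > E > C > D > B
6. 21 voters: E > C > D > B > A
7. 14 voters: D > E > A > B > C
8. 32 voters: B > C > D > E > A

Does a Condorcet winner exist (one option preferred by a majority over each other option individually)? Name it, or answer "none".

none

Checking pairwise contests:
D beats C 114–79.
A beats D 103–90.
C beats B 124–69.
D beats E 101–92.
E beats A 128–65.
Every option loses at least one head-to-head, so there is no Condorcet winner.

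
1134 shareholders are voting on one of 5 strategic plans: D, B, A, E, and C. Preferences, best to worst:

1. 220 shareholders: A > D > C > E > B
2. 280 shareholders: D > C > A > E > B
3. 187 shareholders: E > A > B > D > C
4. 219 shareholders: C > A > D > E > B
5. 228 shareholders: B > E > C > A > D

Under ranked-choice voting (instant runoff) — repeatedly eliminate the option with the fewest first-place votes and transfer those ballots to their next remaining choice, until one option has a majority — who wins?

A

Round 1: D 280, B 228, A 220, E 187, C 219. Eliminate E.
Round 2: D 280, B 228, A 407, C 219. Eliminate C.
Round 3: D 280, B 228, A 626. A has a majority.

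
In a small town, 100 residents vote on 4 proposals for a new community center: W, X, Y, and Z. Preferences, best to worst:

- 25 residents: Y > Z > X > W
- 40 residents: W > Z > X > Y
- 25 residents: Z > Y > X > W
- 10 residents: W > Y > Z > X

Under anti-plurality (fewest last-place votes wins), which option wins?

Last-place votes: W 50, X 10, Y 40, Z 0.
Z is ranked last by the fewest voters, so Z wins.

Z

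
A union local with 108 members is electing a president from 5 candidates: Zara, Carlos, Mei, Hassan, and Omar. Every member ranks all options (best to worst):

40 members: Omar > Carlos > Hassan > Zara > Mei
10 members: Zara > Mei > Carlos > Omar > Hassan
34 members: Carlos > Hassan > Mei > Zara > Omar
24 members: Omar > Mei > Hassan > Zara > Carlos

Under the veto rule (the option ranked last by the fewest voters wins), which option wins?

Zara

Last-place votes: Zara 0, Carlos 24, Mei 40, Hassan 10, Omar 34.
Zara is ranked last by the fewest voters, so Zara wins.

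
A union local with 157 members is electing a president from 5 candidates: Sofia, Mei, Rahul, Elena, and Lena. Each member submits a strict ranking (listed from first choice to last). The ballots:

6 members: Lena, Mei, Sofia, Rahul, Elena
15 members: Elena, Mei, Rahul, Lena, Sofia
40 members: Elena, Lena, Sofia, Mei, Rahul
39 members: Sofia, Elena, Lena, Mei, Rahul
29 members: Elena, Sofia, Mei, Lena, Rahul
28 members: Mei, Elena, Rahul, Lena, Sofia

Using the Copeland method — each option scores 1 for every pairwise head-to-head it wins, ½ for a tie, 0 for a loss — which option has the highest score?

Elena

Sofia: beats Mei and Rahul; loses to Elena and Lena → score 2.
Mei: beats Rahul; loses to Sofia, Elena, and Lena → score 1.
Rahul: loses to Sofia, Mei, Elena, and Lena → score 0.
Elena: beats Sofia, Mei, Rahul, and Lena → score 4.
Lena: beats Sofia, Mei, and Rahul; loses to Elena → score 3.
Elena has the best pairwise record.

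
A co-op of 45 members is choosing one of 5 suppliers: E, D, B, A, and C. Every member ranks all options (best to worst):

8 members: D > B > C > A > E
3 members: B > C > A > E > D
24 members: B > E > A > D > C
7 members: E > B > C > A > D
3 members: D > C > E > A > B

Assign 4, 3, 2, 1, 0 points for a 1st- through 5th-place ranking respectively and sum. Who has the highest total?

B

E: 8·0 + 3·1 + 24·3 + 7·4 + 3·2 = 109
D: 8·4 + 3·0 + 24·1 + 7·0 + 3·4 = 68
B: 8·3 + 3·4 + 24·4 + 7·3 + 3·0 = 153
A: 8·1 + 3·2 + 24·2 + 7·1 + 3·1 = 72
C: 8·2 + 3·3 + 24·0 + 7·2 + 3·3 = 48
B has the highest Borda score (153).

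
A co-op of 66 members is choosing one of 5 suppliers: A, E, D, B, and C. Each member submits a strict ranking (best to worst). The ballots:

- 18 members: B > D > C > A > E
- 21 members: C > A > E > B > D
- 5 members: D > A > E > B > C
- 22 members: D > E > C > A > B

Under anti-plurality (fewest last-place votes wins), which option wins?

Last-place votes: A 0, E 18, D 21, B 22, C 5.
A is ranked last by the fewest voters, so A wins.

A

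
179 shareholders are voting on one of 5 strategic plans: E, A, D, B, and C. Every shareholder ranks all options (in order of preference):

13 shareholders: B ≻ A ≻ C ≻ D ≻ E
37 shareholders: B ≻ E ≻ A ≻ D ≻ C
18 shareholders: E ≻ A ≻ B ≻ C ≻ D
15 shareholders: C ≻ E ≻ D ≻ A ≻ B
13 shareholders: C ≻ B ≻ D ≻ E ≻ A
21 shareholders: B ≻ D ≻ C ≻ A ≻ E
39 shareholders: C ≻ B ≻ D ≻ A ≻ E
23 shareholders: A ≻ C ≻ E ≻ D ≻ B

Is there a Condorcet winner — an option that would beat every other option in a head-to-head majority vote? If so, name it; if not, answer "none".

Checking pairwise contests:
A beats E 96–83.
B beats A 123–56.
E beats D 93–86.
C beats B 90–89.
A beats C 91–88.
Every option loses at least one head-to-head, so there is no Condorcet winner.

none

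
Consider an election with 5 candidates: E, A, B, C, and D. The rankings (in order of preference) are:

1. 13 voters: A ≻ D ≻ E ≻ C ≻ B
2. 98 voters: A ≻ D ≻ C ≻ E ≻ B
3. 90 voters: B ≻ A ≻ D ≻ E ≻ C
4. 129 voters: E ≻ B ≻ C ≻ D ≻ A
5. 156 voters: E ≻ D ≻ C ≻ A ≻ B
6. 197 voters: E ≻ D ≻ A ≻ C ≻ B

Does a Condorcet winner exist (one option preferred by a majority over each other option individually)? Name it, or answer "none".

E vs A: 482–201 for E.
E vs B: 593–90 for E.
E vs C: 585–98 for E.
E vs D: 482–201 for E.
E beats every other option head-to-head.

E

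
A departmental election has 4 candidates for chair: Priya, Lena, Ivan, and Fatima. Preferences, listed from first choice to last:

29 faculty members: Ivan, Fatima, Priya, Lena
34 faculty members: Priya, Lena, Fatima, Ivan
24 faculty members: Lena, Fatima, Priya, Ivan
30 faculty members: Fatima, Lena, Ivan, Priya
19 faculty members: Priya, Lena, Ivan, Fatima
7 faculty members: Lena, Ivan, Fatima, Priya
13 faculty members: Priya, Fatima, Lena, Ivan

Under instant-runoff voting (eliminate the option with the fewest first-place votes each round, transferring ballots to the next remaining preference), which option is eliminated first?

Ivan

Round 1: Priya 66, Lena 31, Ivan 29, Fatima 30. Eliminate Ivan.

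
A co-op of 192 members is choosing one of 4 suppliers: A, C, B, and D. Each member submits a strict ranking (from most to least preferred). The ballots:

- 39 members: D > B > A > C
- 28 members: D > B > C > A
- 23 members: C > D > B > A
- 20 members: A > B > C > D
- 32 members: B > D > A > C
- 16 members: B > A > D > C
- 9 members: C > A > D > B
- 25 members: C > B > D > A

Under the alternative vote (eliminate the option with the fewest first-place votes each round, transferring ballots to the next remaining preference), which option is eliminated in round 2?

Round 1: A 20, C 57, B 48, D 67. Eliminate A.
Round 2: C 57, B 68, D 67. Eliminate C.

C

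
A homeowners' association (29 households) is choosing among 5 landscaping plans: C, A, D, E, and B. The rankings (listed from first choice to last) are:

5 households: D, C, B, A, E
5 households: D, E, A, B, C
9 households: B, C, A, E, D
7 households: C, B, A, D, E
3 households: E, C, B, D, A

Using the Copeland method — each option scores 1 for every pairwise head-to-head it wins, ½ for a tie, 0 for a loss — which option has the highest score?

C

C: beats A, D, E, and B → score 4.
A: beats D and E; loses to C and B → score 2.
D: beats E; loses to C, A, and B → score 1.
E: loses to C, A, D, and B → score 0.
B: beats A, D, and E; loses to C → score 3.
C has the best pairwise record.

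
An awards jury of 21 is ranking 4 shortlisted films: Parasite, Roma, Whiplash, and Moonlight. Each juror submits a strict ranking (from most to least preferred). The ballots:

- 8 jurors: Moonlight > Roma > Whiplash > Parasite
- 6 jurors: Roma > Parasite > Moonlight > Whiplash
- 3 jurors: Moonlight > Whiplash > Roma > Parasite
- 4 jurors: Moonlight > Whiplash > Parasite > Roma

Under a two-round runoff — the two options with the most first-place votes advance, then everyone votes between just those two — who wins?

Round 1 first-place votes: Parasite 0, Roma 6, Whiplash 0, Moonlight 15.
Moonlight and Roma advance.
Runoff: Moonlight is preferred to Roma by 15 voters; Roma by 6.
Moonlight wins the runoff.

Moonlight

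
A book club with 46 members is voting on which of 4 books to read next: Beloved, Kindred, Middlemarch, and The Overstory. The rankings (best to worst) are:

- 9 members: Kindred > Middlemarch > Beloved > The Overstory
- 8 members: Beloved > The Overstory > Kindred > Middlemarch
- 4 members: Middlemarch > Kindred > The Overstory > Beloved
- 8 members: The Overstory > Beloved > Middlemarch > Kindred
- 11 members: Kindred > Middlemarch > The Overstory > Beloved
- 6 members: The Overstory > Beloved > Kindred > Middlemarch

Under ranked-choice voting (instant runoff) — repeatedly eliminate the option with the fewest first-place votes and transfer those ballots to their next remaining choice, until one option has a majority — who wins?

Kindred

Round 1: Beloved 8, Kindred 20, Middlemarch 4, The Overstory 14. Eliminate Middlemarch.
Round 2: Beloved 8, Kindred 24, The Overstory 14. Kindred has a majority.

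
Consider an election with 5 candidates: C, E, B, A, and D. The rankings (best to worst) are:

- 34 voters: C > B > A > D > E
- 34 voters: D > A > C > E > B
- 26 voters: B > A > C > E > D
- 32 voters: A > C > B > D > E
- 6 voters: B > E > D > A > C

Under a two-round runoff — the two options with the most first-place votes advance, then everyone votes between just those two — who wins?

C

Round 1 first-place votes: C 34, E 0, B 32, A 32, D 34.
D and C advance.
Runoff: D is preferred to C by 40 voters; C by 92.
C wins the runoff.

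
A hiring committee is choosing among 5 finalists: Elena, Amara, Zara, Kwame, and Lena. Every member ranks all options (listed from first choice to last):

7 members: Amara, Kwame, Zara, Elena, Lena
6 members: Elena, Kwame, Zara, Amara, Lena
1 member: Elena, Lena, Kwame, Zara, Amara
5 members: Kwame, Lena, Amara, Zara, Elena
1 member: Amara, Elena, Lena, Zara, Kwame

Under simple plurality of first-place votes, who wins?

Amara

First-place votes: Elena 7, Amara 8, Zara 0, Kwame 5, Lena 0.
Amara has the most first-place votes.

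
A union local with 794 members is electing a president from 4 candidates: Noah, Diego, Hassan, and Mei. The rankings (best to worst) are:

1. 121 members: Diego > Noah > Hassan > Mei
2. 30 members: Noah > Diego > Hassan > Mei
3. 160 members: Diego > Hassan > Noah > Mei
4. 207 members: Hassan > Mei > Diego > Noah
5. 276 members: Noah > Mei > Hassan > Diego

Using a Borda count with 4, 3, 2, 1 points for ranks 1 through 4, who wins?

Noah: 121·3 + 30·4 + 160·2 + 207·1 + 276·4 = 2114
Diego: 121·4 + 30·3 + 160·4 + 207·2 + 276·1 = 1904
Hassan: 121·2 + 30·2 + 160·3 + 207·4 + 276·2 = 2162
Mei: 121·1 + 30·1 + 160·1 + 207·3 + 276·3 = 1760
Hassan has the highest Borda score (2162).

Hassan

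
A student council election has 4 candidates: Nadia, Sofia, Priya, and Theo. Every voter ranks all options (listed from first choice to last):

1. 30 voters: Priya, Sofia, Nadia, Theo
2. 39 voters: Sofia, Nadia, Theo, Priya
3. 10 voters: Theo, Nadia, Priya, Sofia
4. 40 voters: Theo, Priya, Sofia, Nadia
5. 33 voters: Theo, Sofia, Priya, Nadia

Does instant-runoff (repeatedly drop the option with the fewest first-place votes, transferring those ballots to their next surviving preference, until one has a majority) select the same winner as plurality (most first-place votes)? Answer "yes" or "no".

Instant-runoff — R1 Nadia 0, Sofia 39, Priya 30, Theo 83 (Theo winner). Winner: Theo.
Plurality — first-place votes: Nadia 0, Sofia 39, Priya 30, Theo 83. Winner: Theo.
The two methods agree.

yes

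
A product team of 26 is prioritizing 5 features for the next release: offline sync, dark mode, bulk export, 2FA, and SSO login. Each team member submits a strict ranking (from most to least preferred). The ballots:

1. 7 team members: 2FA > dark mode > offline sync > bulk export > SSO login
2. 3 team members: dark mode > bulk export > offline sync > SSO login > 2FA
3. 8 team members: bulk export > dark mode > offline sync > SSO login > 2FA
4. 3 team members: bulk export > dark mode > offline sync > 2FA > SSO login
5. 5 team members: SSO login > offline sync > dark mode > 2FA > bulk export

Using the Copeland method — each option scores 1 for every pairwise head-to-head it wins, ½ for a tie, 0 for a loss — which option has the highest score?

offline sync: beats 2FA and SSO login; loses to dark mode and bulk export → score 2.
dark mode: beats offline sync, bulk export, 2FA, and SSO login → score 4.
bulk export: beats offline sync, 2FA, and SSO login; loses to dark mode → score 3.
2FA: loses to offline sync, dark mode, bulk export, and SSO login → score 0.
SSO login: beats 2FA; loses to offline sync, dark mode, and bulk export → score 1.
dark mode has the best pairwise record.

dark mode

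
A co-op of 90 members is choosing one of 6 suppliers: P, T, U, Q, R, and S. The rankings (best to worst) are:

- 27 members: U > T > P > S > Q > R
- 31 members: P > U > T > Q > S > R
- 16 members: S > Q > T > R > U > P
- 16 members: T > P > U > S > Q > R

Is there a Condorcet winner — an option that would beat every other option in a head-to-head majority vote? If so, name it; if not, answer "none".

none

Checking pairwise contests:
T beats P 59–31.
U beats T 58–32.
P beats U 47–43.
P beats Q 74–16.
P beats R 74–16.
P beats S 74–16.
Every option loses at least one head-to-head, so there is no Condorcet winner.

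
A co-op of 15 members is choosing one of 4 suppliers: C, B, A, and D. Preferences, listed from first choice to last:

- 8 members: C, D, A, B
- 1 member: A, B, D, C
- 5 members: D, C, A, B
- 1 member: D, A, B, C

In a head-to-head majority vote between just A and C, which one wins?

C

Voters preferring A to C: 2; preferring C to A: 13.
C wins the head-to-head.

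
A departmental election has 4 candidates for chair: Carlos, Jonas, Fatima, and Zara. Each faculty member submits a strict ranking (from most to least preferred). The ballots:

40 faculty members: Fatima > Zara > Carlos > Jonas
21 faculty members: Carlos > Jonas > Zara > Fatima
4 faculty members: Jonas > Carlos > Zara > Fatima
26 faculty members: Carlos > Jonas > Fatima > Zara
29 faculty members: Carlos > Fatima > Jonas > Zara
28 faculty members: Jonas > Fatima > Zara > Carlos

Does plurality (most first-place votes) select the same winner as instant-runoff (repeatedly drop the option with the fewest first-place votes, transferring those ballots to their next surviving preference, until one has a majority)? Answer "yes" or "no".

yes

Plurality — first-place votes: Carlos 76, Jonas 32, Fatima 40, Zara 0. Winner: Carlos.
Instant-runoff — R1 Carlos 76, Jonas 32, Fatima 40, Zara 0 (Carlos winner). Winner: Carlos.
The two methods agree.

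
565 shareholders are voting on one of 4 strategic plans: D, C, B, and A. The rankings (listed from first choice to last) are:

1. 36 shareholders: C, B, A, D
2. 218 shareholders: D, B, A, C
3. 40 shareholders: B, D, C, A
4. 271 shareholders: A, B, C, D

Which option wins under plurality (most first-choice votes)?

A

First-place votes: D 218, C 36, B 40, A 271.
A has the most first-place votes.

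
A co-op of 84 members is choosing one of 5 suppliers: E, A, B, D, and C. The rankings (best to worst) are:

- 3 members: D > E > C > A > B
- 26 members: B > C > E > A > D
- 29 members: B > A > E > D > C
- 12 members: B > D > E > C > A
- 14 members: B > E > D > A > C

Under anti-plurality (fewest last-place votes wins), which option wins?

E

Last-place votes: E 0, A 12, B 3, D 26, C 43.
E is ranked last by the fewest voters, so E wins.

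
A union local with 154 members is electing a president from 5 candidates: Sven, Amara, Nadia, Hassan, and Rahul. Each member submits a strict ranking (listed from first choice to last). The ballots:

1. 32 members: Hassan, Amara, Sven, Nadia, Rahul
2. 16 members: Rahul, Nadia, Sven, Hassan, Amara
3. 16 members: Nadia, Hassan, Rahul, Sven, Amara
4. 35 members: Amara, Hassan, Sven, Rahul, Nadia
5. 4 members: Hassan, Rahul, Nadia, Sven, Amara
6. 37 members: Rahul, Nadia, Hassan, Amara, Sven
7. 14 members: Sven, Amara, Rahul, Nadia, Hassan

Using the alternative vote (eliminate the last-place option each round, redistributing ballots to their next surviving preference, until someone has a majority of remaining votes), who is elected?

Round 1: Sven 14, Amara 35, Nadia 16, Hassan 36, Rahul 53. Eliminate Sven.
Round 2: Amara 49, Nadia 16, Hassan 36, Rahul 53. Eliminate Nadia.
Round 3: Amara 49, Hassan 52, Rahul 53. Eliminate Amara.
Round 4: Hassan 87, Rahul 67. Hassan has a majority.

Hassan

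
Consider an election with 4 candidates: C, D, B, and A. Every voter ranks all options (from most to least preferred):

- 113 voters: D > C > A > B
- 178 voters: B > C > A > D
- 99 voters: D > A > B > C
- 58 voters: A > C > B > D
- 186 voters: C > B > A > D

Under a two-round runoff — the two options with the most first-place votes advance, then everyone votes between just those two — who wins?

Round 1 first-place votes: C 186, D 212, B 178, A 58.
D and C advance.
Runoff: D is preferred to C by 212 voters; C by 422.
C wins the runoff.

C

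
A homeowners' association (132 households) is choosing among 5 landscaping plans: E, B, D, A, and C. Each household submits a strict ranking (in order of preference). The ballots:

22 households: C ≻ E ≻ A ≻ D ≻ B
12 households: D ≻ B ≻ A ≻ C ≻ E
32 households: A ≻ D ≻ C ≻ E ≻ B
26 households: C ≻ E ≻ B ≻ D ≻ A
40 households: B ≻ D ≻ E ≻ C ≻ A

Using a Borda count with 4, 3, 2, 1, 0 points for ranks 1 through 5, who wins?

D

E: 22·3 + 12·0 + 32·1 + 26·3 + 40·2 = 256
B: 22·0 + 12·3 + 32·0 + 26·2 + 40·4 = 248
D: 22·1 + 12·4 + 32·3 + 26·1 + 40·3 = 312
A: 22·2 + 12·2 + 32·4 + 26·0 + 40·0 = 196
C: 22·4 + 12·1 + 32·2 + 26·4 + 40·1 = 308
D has the highest Borda score (312).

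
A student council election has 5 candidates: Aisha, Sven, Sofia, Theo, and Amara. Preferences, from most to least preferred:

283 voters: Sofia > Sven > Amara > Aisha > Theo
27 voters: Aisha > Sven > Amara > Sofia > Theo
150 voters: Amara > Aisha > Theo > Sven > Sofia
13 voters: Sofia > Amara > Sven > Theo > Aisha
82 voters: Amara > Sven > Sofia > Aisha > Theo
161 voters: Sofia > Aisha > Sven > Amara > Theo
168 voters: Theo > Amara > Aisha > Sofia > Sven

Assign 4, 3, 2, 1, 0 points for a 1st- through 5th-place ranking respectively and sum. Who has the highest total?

Amara

Aisha: 283·1 + 27·4 + 150·3 + 13·0 + 82·1 + 161·3 + 168·2 = 1742
Sven: 283·3 + 27·3 + 150·1 + 13·2 + 82·3 + 161·2 + 168·0 = 1674
Sofia: 283·4 + 27·1 + 150·0 + 13·4 + 82·2 + 161·4 + 168·1 = 2187
Theo: 283·0 + 27·0 + 150·2 + 13·1 + 82·0 + 161·0 + 168·4 = 985
Amara: 283·2 + 27·2 + 150·4 + 13·3 + 82·4 + 161·1 + 168·3 = 2252
Amara has the highest Borda score (2252).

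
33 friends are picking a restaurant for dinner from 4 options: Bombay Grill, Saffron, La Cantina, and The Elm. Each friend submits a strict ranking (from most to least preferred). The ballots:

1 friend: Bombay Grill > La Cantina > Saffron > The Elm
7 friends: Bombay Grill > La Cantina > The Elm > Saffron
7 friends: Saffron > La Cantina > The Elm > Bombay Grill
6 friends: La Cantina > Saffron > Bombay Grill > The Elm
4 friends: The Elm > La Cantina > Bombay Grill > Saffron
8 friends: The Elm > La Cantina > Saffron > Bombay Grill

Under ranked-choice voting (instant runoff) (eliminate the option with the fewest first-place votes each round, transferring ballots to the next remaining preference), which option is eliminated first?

La Cantina

Round 1: Bombay Grill 8, Saffron 7, La Cantina 6, The Elm 12. Eliminate La Cantina.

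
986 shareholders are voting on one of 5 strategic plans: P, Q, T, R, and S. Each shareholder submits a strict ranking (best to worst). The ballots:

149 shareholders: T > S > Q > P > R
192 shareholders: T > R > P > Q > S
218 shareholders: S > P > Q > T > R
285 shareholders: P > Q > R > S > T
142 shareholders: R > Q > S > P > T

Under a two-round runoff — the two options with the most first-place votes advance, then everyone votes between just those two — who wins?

Round 1 first-place votes: P 285, Q 0, T 341, R 142, S 218.
T and P advance.
Runoff: T is preferred to P by 341 voters; P by 645.
P wins the runoff.

P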